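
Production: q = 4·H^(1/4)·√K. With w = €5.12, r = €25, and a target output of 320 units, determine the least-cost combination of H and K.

H* = 625, K* = 256

Cost minimization requires the marginal rate of technical substitution to equal the input-price ratio: MP_H/MP_K = w/r.
Here MP_H/MP_K = (1/4)·(K/H)/(1/2) = 0.5·(K/H). Setting this equal to 5.12/25 = 0.2048 gives K = 0.4096H.
Substituting into q = 320: 4·H^(1/4)·(0.4096H)^(1/2) = 320.
Solving, H = 625 and K = 256.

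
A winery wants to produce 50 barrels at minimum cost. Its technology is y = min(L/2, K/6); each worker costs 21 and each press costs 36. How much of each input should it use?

With a fixed-proportions technology, the cost-minimizing bundle uses no slack in either input: L/2 = K/6 = y.
So L = 2·50 = 100 and K = 6·50 = 300.

L* = 100, K* = 300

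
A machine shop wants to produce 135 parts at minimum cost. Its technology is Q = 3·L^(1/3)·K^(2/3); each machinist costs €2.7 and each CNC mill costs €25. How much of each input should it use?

Cost minimization requires the marginal rate of technical substitution to equal the input-price ratio: MP_L/MP_K = w/r.
Here MP_L/MP_K = (1/3)·(K/L)/(2/3) = 0.5·(K/L). Setting this equal to 2.7/25 = 0.108 gives K = 0.216L.
Substituting into Q = 135: 3·L^(1/3)·(0.216L)^(2/3) = 135.
Solving, L = 125 and K = 27.

L* = 125, K* = 27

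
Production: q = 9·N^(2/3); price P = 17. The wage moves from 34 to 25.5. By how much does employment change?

From P·MP_N = w with MP_N = 6·N^(-1/3), the labor demand is N(w) = (102/w)^(3).
At w = 34: N = 27. At w = 25.5: N = 64.
ΔN = 64 − 27 = 37.

ΔN = 37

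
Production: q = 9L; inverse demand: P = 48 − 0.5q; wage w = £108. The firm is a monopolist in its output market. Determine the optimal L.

L* = 4

Marginal revenue from the inverse demand is MR = 48 − q.
The marginal product is MP_L = 9.
A monopolist hires until marginal revenue product equals the wage: MR·MP_L = w.
(48 − 9L)·9 = 108, so L = 4.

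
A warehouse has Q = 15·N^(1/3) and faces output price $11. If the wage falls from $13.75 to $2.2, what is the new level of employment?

From P·MP_N = w with MP_N = 5·N^(-2/3), the labor demand is N(w) = (55/w)^(3/2).
At w = 13.75: N = 8. At w = 2.2: N = 125.

N* = 125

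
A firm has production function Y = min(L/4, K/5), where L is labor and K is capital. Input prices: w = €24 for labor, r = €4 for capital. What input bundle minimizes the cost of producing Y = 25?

With a fixed-proportions technology, the cost-minimizing bundle uses no slack in either input: L/4 = K/5 = Y.
So L = 4·25 = 100 and K = 5·25 = 125.

L* = 100, K* = 125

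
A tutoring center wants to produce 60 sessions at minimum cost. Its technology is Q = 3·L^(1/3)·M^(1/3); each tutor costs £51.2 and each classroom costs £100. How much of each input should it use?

L* = 125, M* = 64

Cost minimization requires the marginal rate of technical substitution to equal the input-price ratio: MP_L/MP_M = w/r.
Here MP_L/MP_M = (1/3)·(M/L)/(1/3) = (M/L). Setting this equal to 51.2/100 = 0.512 gives M = 0.512L.
Substituting into Q = 60: 3·L^(1/3)·(0.512L)^(1/3) = 60.
Solving, L = 125 and M = 64.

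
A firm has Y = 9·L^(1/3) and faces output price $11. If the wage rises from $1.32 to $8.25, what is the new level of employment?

L* = 8

From P·MP_L = w with MP_L = 3·L^(-2/3), the labor demand is L(w) = (33/w)^(3/2).
At w = 1.32: L = 125. At w = 8.25: L = 8.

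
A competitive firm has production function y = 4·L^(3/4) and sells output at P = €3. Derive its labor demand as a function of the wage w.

MP_L = (3/4)·4·L^(-1/4) = 3·L^(-1/4).
Setting P·MP_L = w: 9·L^(-1/4) = w.
Solving for L: L^(-1/4) = w/9, so L = (9/w)^(4).

L(w) = 6561/w^(4)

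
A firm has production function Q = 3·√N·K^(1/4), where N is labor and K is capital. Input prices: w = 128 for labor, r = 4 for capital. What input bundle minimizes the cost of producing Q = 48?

Cost minimization requires the marginal rate of technical substitution to equal the input-price ratio: MP_N/MP_K = w/r.
Here MP_N/MP_K = (1/2)·(K/N)/(1/4) = 2·(K/N). Setting this equal to 128/4 = 32 gives K = 16N.
Substituting into Q = 48: 3·N^(1/2)·(16N)^(1/4) = 48.
Solving, N = 16 and K = 256.

N* = 16, K* = 256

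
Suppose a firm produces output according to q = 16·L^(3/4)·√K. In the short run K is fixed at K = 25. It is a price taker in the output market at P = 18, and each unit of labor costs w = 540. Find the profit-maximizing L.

With K = 25, MP_L = (3/4)·16·L^(-1/4)·25^(1/2) = 60·L^(-1/4).
Profit maximization for a price taker requires P·MP_L = w: 18·60·L^(-1/4) = 540.
So L^(-1/4) = 0.5, which gives L = 16.

L* = 16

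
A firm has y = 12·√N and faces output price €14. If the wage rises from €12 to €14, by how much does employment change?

From P·MP_N = w with MP_N = 6·N^(-1/2), the labor demand is N(w) = (84/w)^(2).
At w = 12: N = 49. At w = 14: N = 36.
ΔN = 36 − 49 = -13.

ΔN = -13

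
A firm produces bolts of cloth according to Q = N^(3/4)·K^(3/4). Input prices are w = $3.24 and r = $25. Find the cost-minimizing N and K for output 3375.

Cost minimization requires the marginal rate of technical substitution to equal the input-price ratio: MP_N/MP_K = w/r.
Here MP_N/MP_K = (3/4)·(K/N)/(3/4) = (K/N). Setting this equal to 3.24/25 = 0.1296 gives K = 0.1296N.
Substituting into Q = 3375: N^(3/4)·(0.1296N)^(3/4) = 3375.
Solving, N = 625 and K = 81.

N* = 625, K* = 81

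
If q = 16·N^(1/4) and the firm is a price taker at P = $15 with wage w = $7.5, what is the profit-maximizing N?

N* = 16

MP_N = (1/4)·16·N^(-3/4) = 4·N^(-3/4).
Profit maximization for a price taker requires P·MP_N = w: 15·4·N^(-3/4) = 7.5.
So N^(-3/4) = 0.125, which gives N = 16.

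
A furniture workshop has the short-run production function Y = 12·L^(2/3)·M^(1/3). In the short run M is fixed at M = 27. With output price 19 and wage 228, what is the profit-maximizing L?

With M = 27, MP_L = (2/3)·12·L^(-1/3)·27^(1/3) = 24·L^(-1/3).
Profit maximization for a price taker requires P·MP_L = w: 19·24·L^(-1/3) = 228.
So L^(-1/3) = 0.5, which gives L = 8.

L* = 8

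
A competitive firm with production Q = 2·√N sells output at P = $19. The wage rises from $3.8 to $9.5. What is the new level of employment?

From P·MP_N = w with MP_N = N^(-1/2), the labor demand is N(w) = (19/w)^(2).
At w = 3.8: N = 25. At w = 9.5: N = 4.

N* = 4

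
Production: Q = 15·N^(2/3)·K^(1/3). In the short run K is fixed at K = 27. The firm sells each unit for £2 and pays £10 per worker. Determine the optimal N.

With K = 27, MP_N = (2/3)·15·N^(-1/3)·27^(1/3) = 30·N^(-1/3).
Profit maximization for a price taker requires P·MP_N = w: 2·30·N^(-1/3) = 10.
So N^(-1/3) = 1/6, which gives N = 216.

N* = 216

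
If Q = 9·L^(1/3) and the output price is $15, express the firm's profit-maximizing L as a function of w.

MP_L = (1/3)·9·L^(-2/3) = 3·L^(-2/3).
Setting P·MP_L = w: 45·L^(-2/3) = w.
Solving for L: L^(-2/3) = w/45, so L = (45/w)^(3/2).

L(w) = (45/w)^(3/2)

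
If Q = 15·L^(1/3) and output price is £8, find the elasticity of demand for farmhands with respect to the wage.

ε = -1.5

MP_L = (1/3)·15·L^(-2/3), so P·MP_L = w gives 40·L^(-2/3) = w.
Solving, L(w) = (40/w)^(3/2). This is a constant-elasticity form: L ∝ w^(−3/2), so ε = −3/2.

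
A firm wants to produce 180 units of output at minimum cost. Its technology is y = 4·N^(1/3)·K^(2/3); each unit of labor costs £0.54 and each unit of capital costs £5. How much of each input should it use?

Cost minimization requires the marginal rate of technical substitution to equal the input-price ratio: MP_N/MP_K = w/r.
Here MP_N/MP_K = (1/3)·(K/N)/(2/3) = 0.5·(K/N). Setting this equal to 0.54/5 = 0.108 gives K = 0.216N.
Substituting into y = 180: 4·N^(1/3)·(0.216N)^(2/3) = 180.
Solving, N = 125 and K = 27.

N* = 125, K* = 27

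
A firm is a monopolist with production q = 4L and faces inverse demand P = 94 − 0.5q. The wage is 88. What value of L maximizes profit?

Marginal revenue from the inverse demand is MR = 94 − q.
The marginal product is MP_L = 4.
A monopolist hires until marginal revenue product equals the wage: MR·MP_L = w.
(94 − 4L)·4 = 88, so L = 18.

L* = 18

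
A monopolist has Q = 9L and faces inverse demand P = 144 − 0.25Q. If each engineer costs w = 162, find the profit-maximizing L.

L* = 28

Marginal revenue from the inverse demand is MR = 144 − 0.5Q.
The marginal product is MP_L = 9.
A monopolist hires until marginal revenue product equals the wage: MR·MP_L = w.
(144 − 4.5L)·9 = 162, so L = 28.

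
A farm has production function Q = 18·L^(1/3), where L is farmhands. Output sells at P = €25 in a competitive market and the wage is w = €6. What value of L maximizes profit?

MP_L = (1/3)·18·L^(-2/3) = 6·L^(-2/3).
Profit maximization for a price taker requires P·MP_L = w: 25·6·L^(-2/3) = 6.
So L^(-2/3) = 0.04, which gives L = 125.

L* = 125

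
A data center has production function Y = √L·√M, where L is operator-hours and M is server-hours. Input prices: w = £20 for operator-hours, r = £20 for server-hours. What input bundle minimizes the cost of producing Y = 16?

Cost minimization requires the marginal rate of technical substitution to equal the input-price ratio: MP_L/MP_M = w/r.
Here MP_L/MP_M = (1/2)·(M/L)/(1/2) = (M/L). Setting this equal to 20/20 = 1 gives M = L.
Substituting into Y = 16: L^(1/2)·(L)^(1/2) = 16.
Solving, L = 16 and M = 16.

L* = 16, M* = 16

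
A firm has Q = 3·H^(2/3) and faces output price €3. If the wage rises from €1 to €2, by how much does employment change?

From P·MP_H = w with MP_H = 2·H^(-1/3), the labor demand is H(w) = (6/w)^(3).
At w = 1: H = 216. At w = 2: H = 27.
ΔH = 27 − 216 = -189.

ΔH = -189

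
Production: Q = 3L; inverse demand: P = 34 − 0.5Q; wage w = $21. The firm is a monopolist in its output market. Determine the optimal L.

L* = 9

Marginal revenue from the inverse demand is MR = 34 − Q.
The marginal product is MP_L = 3.
A monopolist hires until marginal revenue product equals the wage: MR·MP_L = w.
(34 − 3L)·3 = 21, so L = 9.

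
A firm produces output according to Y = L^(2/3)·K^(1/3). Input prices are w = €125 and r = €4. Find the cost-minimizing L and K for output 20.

Cost minimization requires the marginal rate of technical substitution to equal the input-price ratio: MP_L/MP_K = w/r.
Here MP_L/MP_K = (2/3)·(K/L)/(1/3) = 2·(K/L). Setting this equal to 125/4 = 31.25 gives K = 15.625L.
Substituting into Y = 20: L^(2/3)·(15.625L)^(1/3) = 20.
Solving, L = 8 and K = 125.

L* = 8, K* = 125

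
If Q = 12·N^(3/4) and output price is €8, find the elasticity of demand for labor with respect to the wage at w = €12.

MP_N = (3/4)·12·N^(-1/4), so P·MP_N = w gives 72·N^(-1/4) = w.
Solving, N(w) = (72/w)^(4). This is a constant-elasticity form: N ∝ w^(−4), so ε = −4.

ε = -4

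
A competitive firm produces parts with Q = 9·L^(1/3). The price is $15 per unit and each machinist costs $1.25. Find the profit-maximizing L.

L* = 216

MP_L = (1/3)·9·L^(-2/3) = 3·L^(-2/3).
Profit maximization for a price taker requires P·MP_L = w: 15·3·L^(-2/3) = 1.25.
So L^(-2/3) = 1/36, which gives L = 216.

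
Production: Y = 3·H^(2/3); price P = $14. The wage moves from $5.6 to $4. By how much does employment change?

ΔH = 218

From P·MP_H = w with MP_H = 2·H^(-1/3), the labor demand is H(w) = (28/w)^(3).
At w = 5.6: H = 125. At w = 4: H = 343.
ΔH = 343 − 125 = 218.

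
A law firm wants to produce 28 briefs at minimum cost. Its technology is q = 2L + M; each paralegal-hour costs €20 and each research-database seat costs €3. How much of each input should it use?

L* = 0, M* = 28

The inputs are perfect substitutes, so the firm uses whichever has the lower cost per unit of output.
Cost per unit of output via L is 10; via M it is 3. M is cheaper.
Producing q = 28 with M alone: L = 0, M = 28.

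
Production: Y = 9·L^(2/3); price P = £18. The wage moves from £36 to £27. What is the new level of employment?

From P·MP_L = w with MP_L = 6·L^(-1/3), the labor demand is L(w) = (108/w)^(3).
At w = 36: L = 27. At w = 27: L = 64.

L* = 64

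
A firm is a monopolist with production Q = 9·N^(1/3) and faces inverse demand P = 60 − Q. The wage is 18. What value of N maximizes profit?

Marginal revenue from the inverse demand is MR = 60 − 2Q.
The marginal product is MP_N = 3·N^(-2/3).
A monopolist hires until marginal revenue product equals the wage: MR·MP_N = w.
At N, Q = 9·N^(1/3). Substituting and solving: (60 − 18·N^(1/3))·3·N^(-2/3) = 18 gives N = 8.

N* = 8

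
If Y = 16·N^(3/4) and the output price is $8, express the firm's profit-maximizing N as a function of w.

N(w) = (96/w)^(4)

MP_N = (3/4)·16·N^(-1/4) = 12·N^(-1/4).
Setting P·MP_N = w: 96·N^(-1/4) = w.
Solving for N: N^(-1/4) = w/96, so N = (96/w)^(4).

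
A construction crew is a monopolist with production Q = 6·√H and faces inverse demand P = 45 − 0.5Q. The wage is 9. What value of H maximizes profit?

H* = 25

Marginal revenue from the inverse demand is MR = 45 − Q.
The marginal product is MP_H = 3·H^(-1/2).
A monopolist hires until marginal revenue product equals the wage: MR·MP_H = w.
At H, Q = 6·√H. Substituting and solving: (45 − 6·√H)·3·H^(-1/2) = 9 gives H = 25.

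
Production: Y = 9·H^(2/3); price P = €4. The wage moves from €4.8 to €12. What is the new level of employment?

H* = 8

From P·MP_H = w with MP_H = 6·H^(-1/3), the labor demand is H(w) = (24/w)^(3).
At w = 4.8: H = 125. At w = 12: H = 8.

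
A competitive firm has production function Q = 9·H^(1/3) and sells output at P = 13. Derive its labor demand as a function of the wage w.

H(w) = (39/w)^(3/2)

MP_H = (1/3)·9·H^(-2/3) = 3·H^(-2/3).
Setting P·MP_H = w: 39·H^(-2/3) = w.
Solving for H: H^(-2/3) = w/39, so H = (39/w)^(3/2).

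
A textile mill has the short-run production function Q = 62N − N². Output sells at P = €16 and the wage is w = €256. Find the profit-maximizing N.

N* = 23

The marginal product of N is MP_N = 62 − 2N.
A price-taking firm hires until the value of the marginal product equals the wage: P·MP_N = w, so 16·(62 − 2N) = 256.
Then 62 − 2N = 16, giving N = 23.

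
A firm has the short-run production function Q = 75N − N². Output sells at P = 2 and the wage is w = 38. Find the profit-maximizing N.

The marginal product of N is MP_N = 75 − 2N.
A price-taking firm hires until the value of the marginal product equals the wage: P·MP_N = w, so 2·(75 − 2N) = 38.
Then 75 − 2N = 19, giving N = 28.

N* = 28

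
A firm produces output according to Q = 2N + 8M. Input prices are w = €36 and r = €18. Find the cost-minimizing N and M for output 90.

N* = 0, M* = 11.25

The inputs are perfect substitutes, so the firm uses whichever has the lower cost per unit of output.
Cost per unit of output via N is w/2 = 18; via M it is r/8 = 2.25. M is cheaper.
Producing Q = 90 with M alone: N = 0, M = 11.25.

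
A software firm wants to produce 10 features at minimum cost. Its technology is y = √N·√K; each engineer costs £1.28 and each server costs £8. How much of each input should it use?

N* = 25, K* = 4

Cost minimization requires the marginal rate of technical substitution to equal the input-price ratio: MP_N/MP_K = w/r.
Here MP_N/MP_K = (1/2)·(K/N)/(1/2) = (K/N). Setting this equal to 1.28/8 = 0.16 gives K = 0.16N.
Substituting into y = 10: N^(1/2)·(0.16N)^(1/2) = 10.
Solving, N = 25 and K = 4.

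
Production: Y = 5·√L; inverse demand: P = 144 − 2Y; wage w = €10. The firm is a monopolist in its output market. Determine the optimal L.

L* = 36

Marginal revenue from the inverse demand is MR = 144 − 4Y.
The marginal product is MP_L = 2.5·L^(-1/2).
A monopolist hires until marginal revenue product equals the wage: MR·MP_L = w.
At L, Y = 5·√L. Substituting and solving: (144 − 20·√L)·2.5·L^(-1/2) = 10 gives L = 36.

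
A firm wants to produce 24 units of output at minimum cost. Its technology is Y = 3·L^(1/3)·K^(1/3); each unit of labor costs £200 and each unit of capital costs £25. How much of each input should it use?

Cost minimization requires the marginal rate of technical substitution to equal the input-price ratio: MP_L/MP_K = w/r.
Here MP_L/MP_K = (1/3)·(K/L)/(1/3) = (K/L). Setting this equal to 200/25 = 8 gives K = 8L.
Substituting into Y = 24: 3·L^(1/3)·(8L)^(1/3) = 24.
Solving, L = 8 and K = 64.

L* = 8, K* = 64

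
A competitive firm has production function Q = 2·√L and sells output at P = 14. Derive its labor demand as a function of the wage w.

MP_L = (1/2)·2·L^(-1/2) = L^(-1/2).
Setting P·MP_L = w: 14·L^(-1/2) = w.
Solving for L: L^(-1/2) = w/14, so L = (14/w)^(2).

L(w) = 196/w²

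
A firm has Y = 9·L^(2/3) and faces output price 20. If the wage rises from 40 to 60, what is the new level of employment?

L* = 8

From P·MP_L = w with MP_L = 6·L^(-1/3), the labor demand is L(w) = (120/w)^(3).
At w = 40: L = 27. At w = 60: L = 8.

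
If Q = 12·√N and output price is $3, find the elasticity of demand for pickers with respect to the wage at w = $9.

ε = -2

MP_N = (1/2)·12·N^(-1/2), so P·MP_N = w gives 18·N^(-1/2) = w.
Solving, N(w) = (18/w)^(2). This is a constant-elasticity form: N ∝ w^(−2), so ε = −2.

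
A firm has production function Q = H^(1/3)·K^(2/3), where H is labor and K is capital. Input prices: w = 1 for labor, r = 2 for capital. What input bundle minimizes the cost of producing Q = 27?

Cost minimization requires the marginal rate of technical substitution to equal the input-price ratio: MP_H/MP_K = w/r.
Here MP_H/MP_K = (1/3)·(K/H)/(2/3) = 0.5·(K/H). Setting this equal to 1/2 = 0.5 gives K = H.
Substituting into Q = 27: H^(1/3)·(H)^(2/3) = 27.
Solving, H = 27 and K = 27.

H* = 27, K* = 27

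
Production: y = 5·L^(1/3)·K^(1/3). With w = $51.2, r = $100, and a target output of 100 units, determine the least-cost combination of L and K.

Cost minimization requires the marginal rate of technical substitution to equal the input-price ratio: MP_L/MP_K = w/r.
Here MP_L/MP_K = (1/3)·(K/L)/(1/3) = (K/L). Setting this equal to 51.2/100 = 0.512 gives K = 0.512L.
Substituting into y = 100: 5·L^(1/3)·(0.512L)^(1/3) = 100.
Solving, L = 125 and K = 64.

L* = 125, K* = 64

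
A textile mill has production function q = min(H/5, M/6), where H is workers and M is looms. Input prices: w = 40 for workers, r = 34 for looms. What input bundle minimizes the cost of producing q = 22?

With a fixed-proportions technology, the cost-minimizing bundle uses no slack in either input: H/5 = M/6 = q.
So H = 5·22 = 110 and M = 6·22 = 132.

H* = 110, M* = 132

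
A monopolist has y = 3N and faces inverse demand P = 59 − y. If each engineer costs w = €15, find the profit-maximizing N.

N* = 9

Marginal revenue from the inverse demand is MR = 59 − 2y.
The marginal product is MP_N = 3.
A monopolist hires until marginal revenue product equals the wage: MR·MP_N = w.
(59 − 6N)·3 = 15, so N = 9.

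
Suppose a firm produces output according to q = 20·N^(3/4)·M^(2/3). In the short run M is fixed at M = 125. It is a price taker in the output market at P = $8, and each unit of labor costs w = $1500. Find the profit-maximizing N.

With M = 125, MP_N = (3/4)·20·N^(-1/4)·125^(2/3) = 375·N^(-1/4).
Profit maximization for a price taker requires P·MP_N = w: 8·375·N^(-1/4) = 1500.
So N^(-1/4) = 0.5, which gives N = 16.

N* = 16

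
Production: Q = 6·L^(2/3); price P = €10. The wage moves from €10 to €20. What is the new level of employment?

L* = 8

From P·MP_L = w with MP_L = 4·L^(-1/3), the labor demand is L(w) = (40/w)^(3).
At w = 10: L = 64. At w = 20: L = 8.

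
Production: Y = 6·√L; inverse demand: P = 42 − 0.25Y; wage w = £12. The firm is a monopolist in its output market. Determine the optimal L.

L* = 36

Marginal revenue from the inverse demand is MR = 42 − 0.5Y.
The marginal product is MP_L = 3·L^(-1/2).
A monopolist hires until marginal revenue product equals the wage: MR·MP_L = w.
At L, Y = 6·√L. Substituting and solving: (42 − 3·√L)·3·L^(-1/2) = 12 gives L = 36.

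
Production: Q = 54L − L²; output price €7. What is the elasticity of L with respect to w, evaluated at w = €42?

ε = -0.125

From P·MP_L = w with MP_L = 54 − 2L, labor demand is L(w) = (54 − w/7)/2.
dL/dw = −1/(14) = -1/14.
At w = 42, L = 24, so ε = (dL/dw)·(w/L) = (-1/14)·(42/24) = -0.125.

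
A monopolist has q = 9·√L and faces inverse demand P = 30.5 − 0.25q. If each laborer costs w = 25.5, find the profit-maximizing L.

Marginal revenue from the inverse demand is MR = 30.5 − 0.5q.
The marginal product is MP_L = 4.5·L^(-1/2).
A monopolist hires until marginal revenue product equals the wage: MR·MP_L = w.
At L, q = 9·√L. Substituting and solving: (30.5 − 4.5·√L)·4.5·L^(-1/2) = 25.5 gives L = 9.

L* = 9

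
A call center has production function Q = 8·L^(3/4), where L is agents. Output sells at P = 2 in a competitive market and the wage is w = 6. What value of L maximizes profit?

L* = 16

MP_L = (3/4)·8·L^(-1/4) = 6·L^(-1/4).
Profit maximization for a price taker requires P·MP_L = w: 2·6·L^(-1/4) = 6.
So L^(-1/4) = 0.5, which gives L = 16.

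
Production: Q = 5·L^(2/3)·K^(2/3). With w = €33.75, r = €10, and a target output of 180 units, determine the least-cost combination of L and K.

Cost minimization requires the marginal rate of technical substitution to equal the input-price ratio: MP_L/MP_K = w/r.
Here MP_L/MP_K = (2/3)·(K/L)/(2/3) = (K/L). Setting this equal to 33.75/10 = 3.375 gives K = 3.375L.
Substituting into Q = 180: 5·L^(2/3)·(3.375L)^(2/3) = 180.
Solving, L = 8 and K = 27.

L* = 8, K* = 27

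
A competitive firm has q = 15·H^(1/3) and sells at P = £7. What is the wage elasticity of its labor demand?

ε = -1.5

MP_H = (1/3)·15·H^(-2/3), so P·MP_H = w gives 35·H^(-2/3) = w.
Solving, H(w) = (35/w)^(3/2). This is a constant-elasticity form: H ∝ w^(−3/2), so ε = −3/2.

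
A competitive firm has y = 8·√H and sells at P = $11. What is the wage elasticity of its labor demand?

MP_H = (1/2)·8·H^(-1/2), so P·MP_H = w gives 44·H^(-1/2) = w.
Solving, H(w) = (44/w)^(2). This is a constant-elasticity form: H ∝ w^(−2), so ε = −2.

ε = -2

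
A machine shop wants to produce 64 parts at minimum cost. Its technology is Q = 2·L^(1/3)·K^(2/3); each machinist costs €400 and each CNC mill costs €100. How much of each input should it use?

L* = 8, K* = 64

Cost minimization requires the marginal rate of technical substitution to equal the input-price ratio: MP_L/MP_K = w/r.
Here MP_L/MP_K = (1/3)·(K/L)/(2/3) = 0.5·(K/L). Setting this equal to 400/100 = 4 gives K = 8L.
Substituting into Q = 64: 2·L^(1/3)·(8L)^(2/3) = 64.
Solving, L = 8 and K = 64.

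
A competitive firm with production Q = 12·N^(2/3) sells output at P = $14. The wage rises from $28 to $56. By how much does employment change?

ΔN = -56

From P·MP_N = w with MP_N = 8·N^(-1/3), the labor demand is N(w) = (112/w)^(3).
At w = 28: N = 64. At w = 56: N = 8.
ΔN = 8 − 64 = -56.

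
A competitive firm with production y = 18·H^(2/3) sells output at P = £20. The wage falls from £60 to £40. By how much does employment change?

ΔH = 152

From P·MP_H = w with MP_H = 12·H^(-1/3), the labor demand is H(w) = (240/w)^(3).
At w = 60: H = 64. At w = 40: H = 216.
ΔH = 216 − 64 = 152.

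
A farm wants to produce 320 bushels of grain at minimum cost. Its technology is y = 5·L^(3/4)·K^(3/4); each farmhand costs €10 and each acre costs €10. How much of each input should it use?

L* = 16, K* = 16

Cost minimization requires the marginal rate of technical substitution to equal the input-price ratio: MP_L/MP_K = w/r.
Here MP_L/MP_K = (3/4)·(K/L)/(3/4) = (K/L). Setting this equal to 10/10 = 1 gives K = L.
Substituting into y = 320: 5·L^(3/4)·(L)^(3/4) = 320.
Solving, L = 16 and K = 16.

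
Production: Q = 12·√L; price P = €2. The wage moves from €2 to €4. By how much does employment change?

ΔL = -27

From P·MP_L = w with MP_L = 6·L^(-1/2), the labor demand is L(w) = (12/w)^(2).
At w = 2: L = 36. At w = 4: L = 9.
ΔL = 9 − 36 = -27.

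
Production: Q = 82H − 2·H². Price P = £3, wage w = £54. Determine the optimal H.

The marginal product of H is MP_H = 82 − 4H.
A price-taking firm hires until the value of the marginal product equals the wage: P·MP_H = w, so 3·(82 − 4H) = 54.
Then 82 − 4H = 18, giving H = 16.

H* = 16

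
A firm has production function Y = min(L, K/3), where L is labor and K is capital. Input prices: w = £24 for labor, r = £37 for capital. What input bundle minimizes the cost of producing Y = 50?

With a fixed-proportions technology, the cost-minimizing bundle uses no slack in either input: L = K/3 = Y.
So L = 50 and K = 3·50 = 150.

L* = 50, K* = 150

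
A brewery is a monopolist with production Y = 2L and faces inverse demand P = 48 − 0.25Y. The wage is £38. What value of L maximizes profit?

L* = 29

Marginal revenue from the inverse demand is MR = 48 − 0.5Y.
The marginal product is MP_L = 2.
A monopolist hires until marginal revenue product equals the wage: MR·MP_L = w.
(48 − L)·2 = 38, so L = 29.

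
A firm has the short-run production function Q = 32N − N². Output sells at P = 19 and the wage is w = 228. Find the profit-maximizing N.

N* = 10

The marginal product of N is MP_N = 32 − 2N.
A price-taking firm hires until the value of the marginal product equals the wage: P·MP_N = w, so 19·(32 − 2N) = 228.
Then 32 − 2N = 12, giving N = 10.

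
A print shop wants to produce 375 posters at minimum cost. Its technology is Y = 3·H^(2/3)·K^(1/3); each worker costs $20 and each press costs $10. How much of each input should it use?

H* = 125, K* = 125

Cost minimization requires the marginal rate of technical substitution to equal the input-price ratio: MP_H/MP_K = w/r.
Here MP_H/MP_K = (2/3)·(K/H)/(1/3) = 2·(K/H). Setting this equal to 20/10 = 2 gives K = H.
Substituting into Y = 375: 3·H^(2/3)·(H)^(1/3) = 375.
Solving, H = 125 and K = 125.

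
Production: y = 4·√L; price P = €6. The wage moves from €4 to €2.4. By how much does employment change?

From P·MP_L = w with MP_L = 2·L^(-1/2), the labor demand is L(w) = (12/w)^(2).
At w = 4: L = 9. At w = 2.4: L = 25.
ΔL = 25 − 9 = 16.

ΔL = 16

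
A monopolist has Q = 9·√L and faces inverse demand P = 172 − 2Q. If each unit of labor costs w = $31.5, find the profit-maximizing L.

Marginal revenue from the inverse demand is MR = 172 − 4Q.
The marginal product is MP_L = 4.5·L^(-1/2).
A monopolist hires until marginal revenue product equals the wage: MR·MP_L = w.
At L, Q = 9·√L. Substituting and solving: (172 − 36·√L)·4.5·L^(-1/2) = 31.5 gives L = 16.

L* = 16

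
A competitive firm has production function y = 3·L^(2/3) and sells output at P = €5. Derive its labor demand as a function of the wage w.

L(w) = 1000/w³

MP_L = (2/3)·3·L^(-1/3) = 2·L^(-1/3).
Setting P·MP_L = w: 10·L^(-1/3) = w.
Solving for L: L^(-1/3) = w/10, so L = (10/w)^(3).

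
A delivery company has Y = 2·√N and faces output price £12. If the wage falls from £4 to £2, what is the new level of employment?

From P·MP_N = w with MP_N = N^(-1/2), the labor demand is N(w) = (12/w)^(2).
At w = 4: N = 9. At w = 2: N = 36.

N* = 36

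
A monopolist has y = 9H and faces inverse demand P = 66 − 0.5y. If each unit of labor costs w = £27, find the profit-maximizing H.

Marginal revenue from the inverse demand is MR = 66 − y.
The marginal product is MP_H = 9.
A monopolist hires until marginal revenue product equals the wage: MR·MP_H = w.
(66 − 9H)·9 = 27, so H = 7.

H* = 7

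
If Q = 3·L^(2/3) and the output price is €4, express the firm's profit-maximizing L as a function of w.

MP_L = (2/3)·3·L^(-1/3) = 2·L^(-1/3).
Setting P·MP_L = w: 8·L^(-1/3) = w.
Solving for L: L^(-1/3) = w/8, so L = (8/w)^(3).

L(w) = 512/w³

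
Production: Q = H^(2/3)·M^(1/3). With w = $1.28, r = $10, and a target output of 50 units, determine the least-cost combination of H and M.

H* = 125, M* = 8

Cost minimization requires the marginal rate of technical substitution to equal the input-price ratio: MP_H/MP_M = w/r.
Here MP_H/MP_M = (2/3)·(M/H)/(1/3) = 2·(M/H). Setting this equal to 1.28/10 = 0.128 gives M = 0.064H.
Substituting into Q = 50: H^(2/3)·(0.064H)^(1/3) = 50.
Solving, H = 125 and M = 8.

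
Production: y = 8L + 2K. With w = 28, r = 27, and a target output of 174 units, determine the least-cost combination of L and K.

The inputs are perfect substitutes, so the firm uses whichever has the lower cost per unit of output.
Cost per unit of output via L is w/8 = 3.5; via K it is r/2 = 13.5. L is cheaper.
Producing y = 174 with L alone: L = 21.75, K = 0.

L* = 21.75, K* = 0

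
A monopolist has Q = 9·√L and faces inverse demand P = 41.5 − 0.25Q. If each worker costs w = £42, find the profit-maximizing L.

Marginal revenue from the inverse demand is MR = 41.5 − 0.5Q.
The marginal product is MP_L = 4.5·L^(-1/2).
A monopolist hires until marginal revenue product equals the wage: MR·MP_L = w.
At L, Q = 9·√L. Substituting and solving: (41.5 − 4.5·√L)·4.5·L^(-1/2) = 42 gives L = 9.

L* = 9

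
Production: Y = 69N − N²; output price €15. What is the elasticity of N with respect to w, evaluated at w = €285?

From P·MP_N = w with MP_N = 69 − 2N, labor demand is N(w) = (69 − w/15)/2.
dN/dw = −1/(30) = -1/30.
At w = 285, N = 25, so ε = (dN/dw)·(w/N) = (-1/30)·(285/25) = -0.38.

ε = -0.38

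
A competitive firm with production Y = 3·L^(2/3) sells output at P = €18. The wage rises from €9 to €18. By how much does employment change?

From P·MP_L = w with MP_L = 2·L^(-1/3), the labor demand is L(w) = (36/w)^(3).
At w = 9: L = 64. At w = 18: L = 8.
ΔL = 8 − 64 = -56.

ΔL = -56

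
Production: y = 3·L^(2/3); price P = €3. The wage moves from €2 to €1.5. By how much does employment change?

From P·MP_L = w with MP_L = 2·L^(-1/3), the labor demand is L(w) = (6/w)^(3).
At w = 2: L = 27. At w = 1.5: L = 64.
ΔL = 64 − 27 = 37.

ΔL = 37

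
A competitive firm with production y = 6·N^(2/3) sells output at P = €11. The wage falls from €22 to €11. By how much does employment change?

From P·MP_N = w with MP_N = 4·N^(-1/3), the labor demand is N(w) = (44/w)^(3).
At w = 22: N = 8. At w = 11: N = 64.
ΔN = 64 − 8 = 56.

ΔN = 56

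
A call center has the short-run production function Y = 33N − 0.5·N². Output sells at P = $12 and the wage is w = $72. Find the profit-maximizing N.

The marginal product of N is MP_N = 33 − N.
A price-taking firm hires until the value of the marginal product equals the wage: P·MP_N = w, so 12·(33 − N) = 72.
Then 33 − N = 6, giving N = 27.

N* = 27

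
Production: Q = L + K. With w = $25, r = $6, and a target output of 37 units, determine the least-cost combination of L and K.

The inputs are perfect substitutes, so the firm uses whichever has the lower cost per unit of output.
Cost per unit of output via L is 25; via K it is 6. K is cheaper.
Producing Q = 37 with K alone: L = 0, K = 37.

L* = 0, K* = 37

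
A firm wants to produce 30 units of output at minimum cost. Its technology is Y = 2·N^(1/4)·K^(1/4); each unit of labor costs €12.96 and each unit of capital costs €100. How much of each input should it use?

Cost minimization requires the marginal rate of technical substitution to equal the input-price ratio: MP_N/MP_K = w/r.
Here MP_N/MP_K = (1/4)·(K/N)/(1/4) = (K/N). Setting this equal to 12.96/100 = 0.1296 gives K = 0.1296N.
Substituting into Y = 30: 2·N^(1/4)·(0.1296N)^(1/4) = 30.
Solving, N = 625 and K = 81.

N* = 625, K* = 81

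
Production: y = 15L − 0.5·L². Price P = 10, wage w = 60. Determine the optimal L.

The marginal product of L is MP_L = 15 − L.
A price-taking firm hires until the value of the marginal product equals the wage: P·MP_L = w, so 10·(15 − L) = 60.
Then 15 − L = 6, giving L = 9.

L* = 9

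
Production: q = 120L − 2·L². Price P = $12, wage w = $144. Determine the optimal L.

The marginal product of L is MP_L = 120 − 4L.
A price-taking firm hires until the value of the marginal product equals the wage: P·MP_L = w, so 12·(120 − 4L) = 144.
Then 120 − 4L = 12, giving L = 27.

L* = 27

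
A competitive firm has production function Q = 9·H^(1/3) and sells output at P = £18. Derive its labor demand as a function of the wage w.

MP_H = (1/3)·9·H^(-2/3) = 3·H^(-2/3).
Setting P·MP_H = w: 54·H^(-2/3) = w.
Solving for H: H^(-2/3) = w/54, so H = (54/w)^(3/2).

H(w) = (54/w)^(3/2)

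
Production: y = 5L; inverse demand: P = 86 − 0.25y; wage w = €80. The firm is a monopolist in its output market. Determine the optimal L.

Marginal revenue from the inverse demand is MR = 86 − 0.5y.
The marginal product is MP_L = 5.
A monopolist hires until marginal revenue product equals the wage: MR·MP_L = w.
(86 − 2.5L)·5 = 80, so L = 28.

L* = 28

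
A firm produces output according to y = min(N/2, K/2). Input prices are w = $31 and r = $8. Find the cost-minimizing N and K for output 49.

With a fixed-proportions technology, the cost-minimizing bundle uses no slack in either input: N/2 = K/2 = y.
So N = 2·49 = 98 and K = 2·49 = 98.

N* = 98, K* = 98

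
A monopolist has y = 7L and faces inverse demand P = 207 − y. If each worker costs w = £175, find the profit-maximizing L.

L* = 13

Marginal revenue from the inverse demand is MR = 207 − 2y.
The marginal product is MP_L = 7.
A monopolist hires until marginal revenue product equals the wage: MR·MP_L = w.
(207 − 14L)·7 = 175, so L = 13.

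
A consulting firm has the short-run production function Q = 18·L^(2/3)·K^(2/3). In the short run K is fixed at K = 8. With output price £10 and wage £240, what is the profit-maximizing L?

With K = 8, MP_L = (2/3)·18·L^(-1/3)·8^(2/3) = 48·L^(-1/3).
Profit maximization for a price taker requires P·MP_L = w: 10·48·L^(-1/3) = 240.
So L^(-1/3) = 0.5, which gives L = 8.

L* = 8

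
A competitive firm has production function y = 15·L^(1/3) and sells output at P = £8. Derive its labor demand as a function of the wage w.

L(w) = (40/w)^(3/2)

MP_L = (1/3)·15·L^(-2/3) = 5·L^(-2/3).
Setting P·MP_L = w: 40·L^(-2/3) = w.
Solving for L: L^(-2/3) = w/40, so L = (40/w)^(3/2).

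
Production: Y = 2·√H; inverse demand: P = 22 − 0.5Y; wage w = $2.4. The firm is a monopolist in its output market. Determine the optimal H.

Marginal revenue from the inverse demand is MR = 22 − Y.
The marginal product is MP_H = H^(-1/2).
A monopolist hires until marginal revenue product equals the wage: MR·MP_H = w.
At H, Y = 2·√H. Substituting and solving: (22 − 2·√H)·H^(-1/2) = 2.4 gives H = 25.

H* = 25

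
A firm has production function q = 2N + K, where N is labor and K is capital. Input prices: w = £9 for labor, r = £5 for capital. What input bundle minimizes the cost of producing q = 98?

N* = 49, K* = 0

The inputs are perfect substitutes, so the firm uses whichever has the lower cost per unit of output.
Cost per unit of output via N is 4.5; via K it is 5. N is cheaper.
Producing q = 98 with N alone: N = 49, K = 0.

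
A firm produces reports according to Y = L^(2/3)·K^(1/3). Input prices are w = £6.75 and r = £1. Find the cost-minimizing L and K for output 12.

L* = 8, K* = 27

Cost minimization requires the marginal rate of technical substitution to equal the input-price ratio: MP_L/MP_K = w/r.
Here MP_L/MP_K = (2/3)·(K/L)/(1/3) = 2·(K/L). Setting this equal to 6.75/1 = 6.75 gives K = 3.375L.
Substituting into Y = 12: L^(2/3)·(3.375L)^(1/3) = 12.
Solving, L = 8 and K = 27.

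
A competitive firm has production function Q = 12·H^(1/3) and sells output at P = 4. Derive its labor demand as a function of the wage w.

H(w) = (16/w)^(3/2)

MP_H = (1/3)·12·H^(-2/3) = 4·H^(-2/3).
Setting P·MP_H = w: 16·H^(-2/3) = w.
Solving for H: H^(-2/3) = w/16, so H = (16/w)^(3/2).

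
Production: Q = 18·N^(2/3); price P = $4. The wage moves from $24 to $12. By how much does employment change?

ΔN = 56

From P·MP_N = w with MP_N = 12·N^(-1/3), the labor demand is N(w) = (48/w)^(3).
At w = 24: N = 8. At w = 12: N = 64.
ΔN = 64 − 8 = 56.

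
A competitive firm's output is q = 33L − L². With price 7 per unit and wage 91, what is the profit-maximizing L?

The marginal product of L is MP_L = 33 − 2L.
A price-taking firm hires until the value of the marginal product equals the wage: P·MP_L = w, so 7·(33 − 2L) = 91.
Then 33 − 2L = 13, giving L = 10.

L* = 10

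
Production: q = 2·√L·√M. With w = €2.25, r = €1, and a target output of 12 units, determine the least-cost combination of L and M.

L* = 4, M* = 9

Cost minimization requires the marginal rate of technical substitution to equal the input-price ratio: MP_L/MP_M = w/r.
Here MP_L/MP_M = (1/2)·(M/L)/(1/2) = (M/L). Setting this equal to 2.25/1 = 2.25 gives M = 2.25L.
Substituting into q = 12: 2·L^(1/2)·(2.25L)^(1/2) = 12.
Solving, L = 4 and M = 9.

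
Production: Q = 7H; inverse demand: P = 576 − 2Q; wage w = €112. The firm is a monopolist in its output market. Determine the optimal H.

Marginal revenue from the inverse demand is MR = 576 − 4Q.
The marginal product is MP_H = 7.
A monopolist hires until marginal revenue product equals the wage: MR·MP_H = w.
(576 − 28H)·7 = 112, so H = 20.

H* = 20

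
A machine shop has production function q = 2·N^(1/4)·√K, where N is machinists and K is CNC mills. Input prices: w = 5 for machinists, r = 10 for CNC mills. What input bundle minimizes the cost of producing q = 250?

Cost minimization requires the marginal rate of technical substitution to equal the input-price ratio: MP_N/MP_K = w/r.
Here MP_N/MP_K = (1/4)·(K/N)/(1/2) = 0.5·(K/N). Setting this equal to 5/10 = 0.5 gives K = N.
Substituting into q = 250: 2·N^(1/4)·(N)^(1/2) = 250.
Solving, N = 625 and K = 625.

N* = 625, K* = 625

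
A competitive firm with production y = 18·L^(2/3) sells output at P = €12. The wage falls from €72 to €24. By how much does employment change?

ΔL = 208

From P·MP_L = w with MP_L = 12·L^(-1/3), the labor demand is L(w) = (144/w)^(3).
At w = 72: L = 8. At w = 24: L = 216.
ΔL = 216 − 8 = 208.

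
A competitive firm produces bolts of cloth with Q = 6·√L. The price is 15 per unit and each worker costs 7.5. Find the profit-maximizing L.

MP_L = (1/2)·6·L^(-1/2) = 3·L^(-1/2).
Profit maximization for a price taker requires P·MP_L = w: 15·3·L^(-1/2) = 7.5.
So L^(-1/2) = 1/6, which gives L = 36.

L* = 36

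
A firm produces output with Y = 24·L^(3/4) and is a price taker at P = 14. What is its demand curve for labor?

L(w) = (252/w)^(4)

MP_L = (3/4)·24·L^(-1/4) = 18·L^(-1/4).
Setting P·MP_L = w: 252·L^(-1/4) = w.
Solving for L: L^(-1/4) = w/252, so L = (252/w)^(4).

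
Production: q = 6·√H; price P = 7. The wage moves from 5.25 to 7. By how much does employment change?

ΔH = -7

From P·MP_H = w with MP_H = 3·H^(-1/2), the labor demand is H(w) = (21/w)^(2).
At w = 5.25: H = 16. At w = 7: H = 9.
ΔH = 9 − 16 = -7.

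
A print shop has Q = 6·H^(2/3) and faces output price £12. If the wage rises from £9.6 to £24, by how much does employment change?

ΔH = -117

From P·MP_H = w with MP_H = 4·H^(-1/3), the labor demand is H(w) = (48/w)^(3).
At w = 9.6: H = 125. At w = 24: H = 8.
ΔH = 8 − 125 = -117.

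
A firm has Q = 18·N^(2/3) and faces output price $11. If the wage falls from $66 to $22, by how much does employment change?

From P·MP_N = w with MP_N = 12·N^(-1/3), the labor demand is N(w) = (132/w)^(3).
At w = 66: N = 8. At w = 22: N = 216.
ΔN = 216 − 8 = 208.

ΔN = 208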